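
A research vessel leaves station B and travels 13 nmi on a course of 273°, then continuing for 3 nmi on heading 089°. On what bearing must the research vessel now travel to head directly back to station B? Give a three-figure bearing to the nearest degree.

Leg 1 (273°, 13 nmi): east 13 sin 273° = -12.98, north 13 cos 273° = 0.68
Leg 2 (089°, 3 nmi): east 3 sin 89° = 3.00, north 3 cos 89° = 0.05
Net displacement: -9.98 east, 0.73 north. Direction back to start is (9.98, -0.73): bearing = atan2(9.98, -0.73) mod 360° = 94.20° ≈ 094°.

094°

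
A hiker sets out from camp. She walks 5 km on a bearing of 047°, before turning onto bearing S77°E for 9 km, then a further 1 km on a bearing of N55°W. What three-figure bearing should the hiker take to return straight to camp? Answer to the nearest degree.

Leg 1 (047°, 5 km): east 5 sin 47° = 3.66, north 5 cos 47° = 3.41
Leg 2 (S77°E, 9 km): east 9 sin 103° = 8.77, north 9 cos 103° = -2.02
Leg 3 (N55°W, 1 km): east 1 sin 305° = -0.82, north 1 cos 305° = 0.57
Net displacement: 11.61 east, 1.96 north. Direction back to start is (-11.61, -1.96): bearing = atan2(-11.61, -1.96) mod 360° = 260.42° ≈ 260°.

260°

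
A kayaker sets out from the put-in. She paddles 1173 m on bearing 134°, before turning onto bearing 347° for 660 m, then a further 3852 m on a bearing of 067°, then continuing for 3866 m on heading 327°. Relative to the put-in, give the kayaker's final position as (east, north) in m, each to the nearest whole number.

Leg 1 (134°, 1173 m): east 1173 sin 134° = 843.79, north 1173 cos 134° = -814.83
Leg 2 (347°, 660 m): east 660 sin 347° = -148.47, north 660 cos 347° = 643.08
Leg 3 (067°, 3852 m): east 3852 sin 67° = 3545.78, north 3852 cos 67° = 1505.10
Leg 4 (327°, 3866 m): east 3866 sin 327° = -2105.57, north 3866 cos 327° = 3242.30
Summing: 2135.53 m east, 4575.65 m north → (2136, 4576).

(2136, 4576)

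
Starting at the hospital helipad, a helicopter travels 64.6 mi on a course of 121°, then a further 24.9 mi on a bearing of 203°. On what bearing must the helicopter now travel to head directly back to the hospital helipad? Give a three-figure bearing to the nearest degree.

Leg 1 (121°, 64.6 mi): east 64.6 sin 121° = 55.37, north 64.6 cos 121° = -33.27
Leg 2 (203°, 24.9 mi): east 24.9 sin 203° = -9.73, north 24.9 cos 203° = -22.92
Net displacement: 45.64 east, -56.19 north. Direction back to start is (-45.64, 56.19): bearing = atan2(-45.64, 56.19) mod 360° = 320.91° ≈ 321°.

321°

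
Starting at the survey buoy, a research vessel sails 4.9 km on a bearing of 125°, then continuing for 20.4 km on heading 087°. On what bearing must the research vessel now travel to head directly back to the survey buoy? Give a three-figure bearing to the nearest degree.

Leg 1 (125°, 4.9 km): east 4.9 sin 125° = 4.01, north 4.9 cos 125° = -2.81
Leg 2 (087°, 20.4 km): east 20.4 sin 87° = 20.37, north 20.4 cos 87° = 1.07
Net displacement: 24.39 east, -1.74 north. Direction back to start is (-24.39, 1.74): bearing = atan2(-24.39, 1.74) mod 360° = 274.09° ≈ 274°.

274°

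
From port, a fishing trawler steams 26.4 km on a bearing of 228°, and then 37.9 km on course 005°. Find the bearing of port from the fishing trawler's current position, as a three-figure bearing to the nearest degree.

141°

Leg 1 (228°, 26.4 km): east 26.4 sin 228° = -19.62, north 26.4 cos 228° = -17.67
Leg 2 (005°, 37.9 km): east 37.9 sin 5° = 3.30, north 37.9 cos 5° = 37.76
Net displacement: -16.32 east, 20.09 north. Direction back to start is (16.32, -20.09): bearing = atan2(16.32, -20.09) mod 360° = 140.92° ≈ 141°.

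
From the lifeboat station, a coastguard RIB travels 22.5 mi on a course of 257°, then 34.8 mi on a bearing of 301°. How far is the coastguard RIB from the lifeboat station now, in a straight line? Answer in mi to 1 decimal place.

53.3 mi

Leg 1 (257°, 22.5 mi): east 22.5 sin 257° = -21.92, north 22.5 cos 257° = -5.06
Leg 2 (301°, 34.8 mi): east 34.8 sin 301° = -29.83, north 34.8 cos 301° = 17.92
Net: -51.75 east, 12.86 north. Distance = √((-51.75)² + (12.86)²) = 53.327 mi.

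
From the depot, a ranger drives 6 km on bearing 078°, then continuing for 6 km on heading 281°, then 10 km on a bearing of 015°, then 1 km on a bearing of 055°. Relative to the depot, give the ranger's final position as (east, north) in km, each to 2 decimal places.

(3.39, 12.63)

Leg 1 (078°, 6 km): east 6 sin 78° = 5.87, north 6 cos 78° = 1.25
Leg 2 (281°, 6 km): east 6 sin 281° = -5.89, north 6 cos 281° = 1.14
Leg 3 (015°, 10 km): east 10 sin 15° = 2.59, north 10 cos 15° = 9.66
Leg 4 (055°, 1 km): east 1 sin 55° = 0.82, north 1 cos 55° = 0.57
Summing: 3.39 km east, 12.63 km north → (3.39, 12.63).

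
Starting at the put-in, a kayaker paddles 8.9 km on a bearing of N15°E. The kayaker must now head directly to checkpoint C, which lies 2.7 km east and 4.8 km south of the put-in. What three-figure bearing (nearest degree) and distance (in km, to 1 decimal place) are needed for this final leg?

178°, 13.4 km

Leg 1 (N15°E, 8.9 km): east 8.9 sin 15° = 2.30, north 8.9 cos 15° = 8.60
Current position: (2.30, 8.60). Target: (2.7, -4.8). Remaining: Δeast = 0.40, Δnorth = -13.40.
Bearing = atan2(0.40, -13.40) mod 360° = 178.30°; distance = √((0.40)² + (-13.40)²) = 13.403 km.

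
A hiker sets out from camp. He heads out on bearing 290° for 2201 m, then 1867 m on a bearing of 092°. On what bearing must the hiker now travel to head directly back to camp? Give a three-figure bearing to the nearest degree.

Leg 1 (290°, 2201 m): east 2201 sin 290° = -2068.26, north 2201 cos 290° = 752.79
Leg 2 (092°, 1867 m): east 1867 sin 92° = 1865.86, north 1867 cos 92° = -65.16
Net displacement: -202.40 east, 687.63 north. Direction back to start is (202.40, -687.63): bearing = atan2(202.40, -687.63) mod 360° = 163.60° ≈ 164°.

164°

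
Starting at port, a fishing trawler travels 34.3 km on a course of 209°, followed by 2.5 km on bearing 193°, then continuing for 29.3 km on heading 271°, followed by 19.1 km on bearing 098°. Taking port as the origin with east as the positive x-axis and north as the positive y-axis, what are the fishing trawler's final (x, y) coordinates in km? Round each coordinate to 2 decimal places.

Leg 1 (209°, 34.3 km): east 34.3 sin 209° = -16.63, north 34.3 cos 209° = -30.00
Leg 2 (193°, 2.5 km): east 2.5 sin 193° = -0.56, north 2.5 cos 193° = -2.44
Leg 3 (271°, 29.3 km): east 29.3 sin 271° = -29.30, north 29.3 cos 271° = 0.51
Leg 4 (098°, 19.1 km): east 19.1 sin 98° = 18.91, north 19.1 cos 98° = -2.66
Summing: -27.57 km east, -34.58 km north → (-27.57, -34.58).

(-27.57, -34.58)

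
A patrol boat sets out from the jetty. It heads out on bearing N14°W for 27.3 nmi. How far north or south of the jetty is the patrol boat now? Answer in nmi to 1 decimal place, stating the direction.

26.5 nmi north

Leg 1 (N14°W, 27.3 nmi): east 27.3 sin 346° = -6.60, north 27.3 cos 346° = 26.49
Net north component: 26.49 nmi.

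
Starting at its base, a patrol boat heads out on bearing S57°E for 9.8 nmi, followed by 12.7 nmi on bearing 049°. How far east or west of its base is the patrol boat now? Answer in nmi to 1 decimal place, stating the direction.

17.8 nmi east

Leg 1 (S57°E, 9.8 nmi): east 9.8 sin 123° = 8.22, north 9.8 cos 123° = -5.34
Leg 2 (049°, 12.7 nmi): east 12.7 sin 49° = 9.58, north 12.7 cos 49° = 8.33
Net east component: 17.80 nmi.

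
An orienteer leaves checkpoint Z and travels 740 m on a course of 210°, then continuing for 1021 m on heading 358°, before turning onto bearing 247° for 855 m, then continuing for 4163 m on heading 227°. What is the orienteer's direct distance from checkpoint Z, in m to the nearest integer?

Leg 1 (210°, 740 m): east 740 sin 210° = -370.00, north 740 cos 210° = -640.86
Leg 2 (358°, 1021 m): east 1021 sin 358° = -35.63, north 1021 cos 358° = 1020.38
Leg 3 (247°, 855 m): east 855 sin 247° = -787.03, north 855 cos 247° = -334.08
Leg 4 (227°, 4163 m): east 4163 sin 227° = -3044.63, north 4163 cos 227° = -2839.16
Net: -4237.29 east, -2793.72 north. Distance = √((-4237.29)² + (-2793.72)²) = 5075.378 m.

5075 m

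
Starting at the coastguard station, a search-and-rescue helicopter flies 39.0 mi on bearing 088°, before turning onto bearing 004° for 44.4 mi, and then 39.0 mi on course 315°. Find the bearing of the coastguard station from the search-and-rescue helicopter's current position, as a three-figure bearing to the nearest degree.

Leg 1 (088°, 39.0 mi): east 39.0 sin 88° = 38.98, north 39.0 cos 88° = 1.36
Leg 2 (004°, 44.4 mi): east 44.4 sin 4° = 3.10, north 44.4 cos 4° = 44.29
Leg 3 (315°, 39.0 mi): east 39.0 sin 315° = -27.58, north 39.0 cos 315° = 27.58
Net displacement: 14.50 east, 73.23 north. Direction back to start is (-14.50, -73.23): bearing = atan2(-14.50, -73.23) mod 360° = 191.20° ≈ 191°.

191°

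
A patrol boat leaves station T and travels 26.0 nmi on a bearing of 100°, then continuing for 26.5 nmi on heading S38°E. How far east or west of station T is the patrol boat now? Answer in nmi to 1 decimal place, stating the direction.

41.9 nmi east

Leg 1 (100°, 26.0 nmi): east 26.0 sin 100° = 25.61, north 26.0 cos 100° = -4.51
Leg 2 (S38°E, 26.5 nmi): east 26.5 sin 142° = 16.32, north 26.5 cos 142° = -20.88
Net east component: 41.92 nmi.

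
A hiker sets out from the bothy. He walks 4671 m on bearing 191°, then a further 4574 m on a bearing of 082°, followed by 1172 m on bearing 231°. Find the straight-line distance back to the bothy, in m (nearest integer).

5422 m

Leg 1 (191°, 4671 m): east 4671 sin 191° = -891.27, north 4671 cos 191° = -4585.18
Leg 2 (082°, 4574 m): east 4574 sin 82° = 4529.49, north 4574 cos 82° = 636.58
Leg 3 (231°, 1172 m): east 1172 sin 231° = -910.82, north 1172 cos 231° = -737.56
Net: 2727.40 east, -4686.17 north. Distance = √((2727.40)² + (-4686.17)²) = 5422.073 m.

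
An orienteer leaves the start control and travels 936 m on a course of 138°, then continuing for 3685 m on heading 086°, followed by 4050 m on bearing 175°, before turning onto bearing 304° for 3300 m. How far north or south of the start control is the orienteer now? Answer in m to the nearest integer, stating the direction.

Leg 1 (138°, 936 m): east 936 sin 138° = 626.31, north 936 cos 138° = -695.58
Leg 2 (086°, 3685 m): east 3685 sin 86° = 3676.02, north 3685 cos 86° = 257.05
Leg 3 (175°, 4050 m): east 4050 sin 175° = 352.98, north 4050 cos 175° = -4034.59
Leg 4 (304°, 3300 m): east 3300 sin 304° = -2735.82, north 3300 cos 304° = 1845.34
Net north component: -2627.78 m.

2628 m south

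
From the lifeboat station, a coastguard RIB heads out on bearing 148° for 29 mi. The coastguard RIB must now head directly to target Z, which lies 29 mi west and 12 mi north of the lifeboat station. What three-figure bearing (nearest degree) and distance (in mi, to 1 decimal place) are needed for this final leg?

Leg 1 (148°, 29 mi): east 29 sin 148° = 15.37, north 29 cos 148° = -24.59
Current position: (15.37, -24.59). Target: (-29, 12). Remaining: Δeast = -44.37, Δnorth = 36.59.
Bearing = atan2(-44.37, 36.59) mod 360° = 309.52°; distance = √((-44.37)² + (36.59)²) = 57.511 mi.

310°, 57.5 mi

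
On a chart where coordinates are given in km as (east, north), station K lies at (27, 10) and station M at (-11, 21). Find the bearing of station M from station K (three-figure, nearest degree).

Δeast = -11 − 27 = -38.00; Δnorth = 21 − 10 = 11.00.
Bearing = atan2(Δeast, Δnorth) mod 360° = 286.14° ≈ 286°.

286°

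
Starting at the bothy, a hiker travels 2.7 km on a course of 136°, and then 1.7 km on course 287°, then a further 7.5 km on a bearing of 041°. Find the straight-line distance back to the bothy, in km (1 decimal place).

6.7 km

Leg 1 (136°, 2.7 km): east 2.7 sin 136° = 1.88, north 2.7 cos 136° = -1.94
Leg 2 (287°, 1.7 km): east 1.7 sin 287° = -1.63, north 1.7 cos 287° = 0.50
Leg 3 (041°, 7.5 km): east 7.5 sin 41° = 4.92, north 7.5 cos 41° = 5.66
Net: 5.17 east, 4.22 north. Distance = √((5.17)² + (4.22)²) = 6.671 km.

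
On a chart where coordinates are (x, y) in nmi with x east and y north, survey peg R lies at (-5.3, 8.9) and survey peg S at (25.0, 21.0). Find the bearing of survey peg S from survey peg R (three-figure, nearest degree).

Δeast = 25.0 − -5.3 = 30.30; Δnorth = 21.0 − 8.9 = 12.10.
Bearing = atan2(Δeast, Δnorth) mod 360° = 68.23° ≈ 068°.

068°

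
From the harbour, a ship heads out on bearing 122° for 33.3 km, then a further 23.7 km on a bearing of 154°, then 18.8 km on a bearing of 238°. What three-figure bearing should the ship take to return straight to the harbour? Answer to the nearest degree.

Leg 1 (122°, 33.3 km): east 33.3 sin 122° = 28.24, north 33.3 cos 122° = -17.65
Leg 2 (154°, 23.7 km): east 23.7 sin 154° = 10.39, north 23.7 cos 154° = -21.30
Leg 3 (238°, 18.8 km): east 18.8 sin 238° = -15.94, north 18.8 cos 238° = -9.96
Net displacement: 22.69 east, -48.91 north. Direction back to start is (-22.69, 48.91): bearing = atan2(-22.69, 48.91) mod 360° = 335.12° ≈ 335°.

335°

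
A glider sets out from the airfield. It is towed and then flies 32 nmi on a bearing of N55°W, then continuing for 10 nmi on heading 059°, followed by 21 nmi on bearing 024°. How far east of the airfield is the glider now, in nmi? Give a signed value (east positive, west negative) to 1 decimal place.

Leg 1 (N55°W, 32 nmi): east 32 sin 305° = -26.21, north 32 cos 305° = 18.35
Leg 2 (059°, 10 nmi): east 10 sin 59° = 8.57, north 10 cos 59° = 5.15
Leg 3 (024°, 21 nmi): east 21 sin 24° = 8.54, north 21 cos 24° = 19.18
Net east component: -9.10 nmi.

-9.1 nmi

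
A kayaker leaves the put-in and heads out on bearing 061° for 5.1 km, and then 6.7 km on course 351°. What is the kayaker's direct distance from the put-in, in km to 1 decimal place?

9.7 km

Leg 1 (061°, 5.1 km): east 5.1 sin 61° = 4.46, north 5.1 cos 61° = 2.47
Leg 2 (351°, 6.7 km): east 6.7 sin 351° = -1.05, north 6.7 cos 351° = 6.62
Net: 3.41 east, 9.09 north. Distance = √((3.41)² + (9.09)²) = 9.709 km.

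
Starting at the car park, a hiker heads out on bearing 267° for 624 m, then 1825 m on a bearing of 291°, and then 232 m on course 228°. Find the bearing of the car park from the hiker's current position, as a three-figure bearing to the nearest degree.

101°

Leg 1 (267°, 624 m): east 624 sin 267° = -623.14, north 624 cos 267° = -32.66
Leg 2 (291°, 1825 m): east 1825 sin 291° = -1703.78, north 1825 cos 291° = 654.02
Leg 3 (228°, 232 m): east 232 sin 228° = -172.41, north 232 cos 228° = -155.24
Net displacement: -2499.34 east, 466.13 north. Direction back to start is (2499.34, -466.13): bearing = atan2(2499.34, -466.13) mod 360° = 100.56° ≈ 101°.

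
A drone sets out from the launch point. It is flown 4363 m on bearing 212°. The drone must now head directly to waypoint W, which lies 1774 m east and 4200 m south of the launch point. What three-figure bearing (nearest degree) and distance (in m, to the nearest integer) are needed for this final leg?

097°, 4117 m

Leg 1 (212°, 4363 m): east 4363 sin 212° = -2312.04, north 4363 cos 212° = -3700.03
Current position: (-2312.04, -3700.03). Target: (1774, -4200). Remaining: Δeast = 4086.04, Δnorth = -499.97.
Bearing = atan2(4086.04, -499.97) mod 360° = 96.98°; distance = √((4086.04)² + (-499.97)²) = 4116.512 m.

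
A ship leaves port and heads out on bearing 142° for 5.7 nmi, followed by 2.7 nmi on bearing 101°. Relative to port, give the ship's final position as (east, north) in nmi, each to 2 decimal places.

Leg 1 (142°, 5.7 nmi): east 5.7 sin 142° = 3.51, north 5.7 cos 142° = -4.49
Leg 2 (101°, 2.7 nmi): east 2.7 sin 101° = 2.65, north 2.7 cos 101° = -0.52
Summing: 6.16 nmi east, -5.01 nmi north → (6.16, -5.01).

(6.16, -5.01)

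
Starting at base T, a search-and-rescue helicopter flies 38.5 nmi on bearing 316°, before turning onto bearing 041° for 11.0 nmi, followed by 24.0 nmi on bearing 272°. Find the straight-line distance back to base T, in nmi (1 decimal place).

Leg 1 (316°, 38.5 nmi): east 38.5 sin 316° = -26.74, north 38.5 cos 316° = 27.69
Leg 2 (041°, 11.0 nmi): east 11.0 sin 41° = 7.22, north 11.0 cos 41° = 8.30
Leg 3 (272°, 24.0 nmi): east 24.0 sin 272° = -23.99, north 24.0 cos 272° = 0.84
Net: -43.51 east, 36.83 north. Distance = √((-43.51)² + (36.83)²) = 57.010 nmi.

57.0 nmi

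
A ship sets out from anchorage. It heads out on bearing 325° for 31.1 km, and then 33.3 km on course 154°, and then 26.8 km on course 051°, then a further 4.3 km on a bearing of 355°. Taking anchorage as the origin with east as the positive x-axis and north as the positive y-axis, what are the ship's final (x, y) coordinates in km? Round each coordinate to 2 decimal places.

(17.21, 16.70)

Leg 1 (325°, 31.1 km): east 31.1 sin 325° = -17.84, north 31.1 cos 325° = 25.48
Leg 2 (154°, 33.3 km): east 33.3 sin 154° = 14.60, north 33.3 cos 154° = -29.93
Leg 3 (051°, 26.8 km): east 26.8 sin 51° = 20.83, north 26.8 cos 51° = 16.87
Leg 4 (355°, 4.3 km): east 4.3 sin 355° = -0.37, north 4.3 cos 355° = 4.28
Summing: 17.21 km east, 16.70 km north → (17.21, 16.70).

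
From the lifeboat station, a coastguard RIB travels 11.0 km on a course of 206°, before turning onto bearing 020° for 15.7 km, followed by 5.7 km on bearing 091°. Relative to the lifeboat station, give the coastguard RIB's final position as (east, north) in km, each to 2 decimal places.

Leg 1 (206°, 11.0 km): east 11.0 sin 206° = -4.82, north 11.0 cos 206° = -9.89
Leg 2 (020°, 15.7 km): east 15.7 sin 20° = 5.37, north 15.7 cos 20° = 14.75
Leg 3 (091°, 5.7 km): east 5.7 sin 91° = 5.70, north 5.7 cos 91° = -0.10
Summing: 6.25 km east, 4.77 km north → (6.25, 4.77).

(6.25, 4.77)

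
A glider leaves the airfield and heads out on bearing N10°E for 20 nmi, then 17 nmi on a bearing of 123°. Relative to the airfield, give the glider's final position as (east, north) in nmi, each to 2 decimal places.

Leg 1 (N10°E, 20 nmi): east 20 sin 10° = 3.47, north 20 cos 10° = 19.70
Leg 2 (123°, 17 nmi): east 17 sin 123° = 14.26, north 17 cos 123° = -9.26
Summing: 17.73 nmi east, 10.44 nmi north → (17.73, 10.44).

(17.73, 10.44)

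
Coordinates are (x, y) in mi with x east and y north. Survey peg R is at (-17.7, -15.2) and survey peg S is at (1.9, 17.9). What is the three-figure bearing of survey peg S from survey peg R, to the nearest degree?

Δeast = 1.9 − -17.7 = 19.60; Δnorth = 17.9 − -15.2 = 33.10.
Bearing = atan2(Δeast, Δnorth) mod 360° = 30.63° ≈ 031°.

031°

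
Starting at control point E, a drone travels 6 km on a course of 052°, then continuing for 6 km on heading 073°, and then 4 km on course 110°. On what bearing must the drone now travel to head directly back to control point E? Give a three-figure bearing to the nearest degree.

Leg 1 (052°, 6 km): east 6 sin 52° = 4.73, north 6 cos 52° = 3.69
Leg 2 (073°, 6 km): east 6 sin 73° = 5.74, north 6 cos 73° = 1.75
Leg 3 (110°, 4 km): east 4 sin 110° = 3.76, north 4 cos 110° = -1.37
Net displacement: 14.22 east, 4.08 north. Direction back to start is (-14.22, -4.08): bearing = atan2(-14.22, -4.08) mod 360° = 254.00° ≈ 254°.

254°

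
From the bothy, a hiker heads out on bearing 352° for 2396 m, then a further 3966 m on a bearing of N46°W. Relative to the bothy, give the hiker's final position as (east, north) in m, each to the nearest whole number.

(-3186, 5128)

Leg 1 (352°, 2396 m): east 2396 sin 352° = -333.46, north 2396 cos 352° = 2372.68
Leg 2 (N46°W, 3966 m): east 3966 sin 314° = -2852.90, north 3966 cos 314° = 2755.02
Summing: -3186.36 m east, 5127.70 m north → (-3186, 5128).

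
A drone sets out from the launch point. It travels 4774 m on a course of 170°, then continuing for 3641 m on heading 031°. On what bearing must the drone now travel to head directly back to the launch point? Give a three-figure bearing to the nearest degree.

300°

Leg 1 (170°, 4774 m): east 4774 sin 170° = 829.00, north 4774 cos 170° = -4701.47
Leg 2 (031°, 3641 m): east 3641 sin 31° = 1875.25, north 3641 cos 31° = 3120.95
Net displacement: 2704.25 east, -1580.53 north. Direction back to start is (-2704.25, 1580.53): bearing = atan2(-2704.25, 1580.53) mod 360° = 300.30° ≈ 300°.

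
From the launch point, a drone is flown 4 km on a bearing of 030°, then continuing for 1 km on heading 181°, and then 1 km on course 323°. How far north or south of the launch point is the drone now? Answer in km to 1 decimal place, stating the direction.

3.3 km north

Leg 1 (030°, 4 km): east 4 sin 30° = 2.00, north 4 cos 30° = 3.46
Leg 2 (181°, 1 km): east 1 sin 181° = -0.02, north 1 cos 181° = -1.00
Leg 3 (323°, 1 km): east 1 sin 323° = -0.60, north 1 cos 323° = 0.80
Net north component: 3.26 km.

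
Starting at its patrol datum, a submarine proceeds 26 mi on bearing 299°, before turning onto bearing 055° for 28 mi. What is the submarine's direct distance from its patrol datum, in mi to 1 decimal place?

Leg 1 (299°, 26 mi): east 26 sin 299° = -22.74, north 26 cos 299° = 12.61
Leg 2 (055°, 28 mi): east 28 sin 55° = 22.94, north 28 cos 55° = 16.06
Net: 0.20 east, 28.67 north. Distance = √((0.20)² + (28.67)²) = 28.666 mi.

28.7 mi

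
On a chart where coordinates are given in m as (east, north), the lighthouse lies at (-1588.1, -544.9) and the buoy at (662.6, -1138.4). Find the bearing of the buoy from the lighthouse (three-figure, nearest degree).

105°

Δeast = 662.6 − -1588.1 = 2250.70; Δnorth = -1138.4 − -544.9 = -593.50.
Bearing = atan2(Δeast, Δnorth) mod 360° = 104.77° ≈ 105°.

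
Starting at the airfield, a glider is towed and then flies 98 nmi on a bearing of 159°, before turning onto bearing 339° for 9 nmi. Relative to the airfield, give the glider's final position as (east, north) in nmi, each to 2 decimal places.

Leg 1 (159°, 98 nmi): east 98 sin 159° = 35.12, north 98 cos 159° = -91.49
Leg 2 (339°, 9 nmi): east 9 sin 339° = -3.23, north 9 cos 339° = 8.40
Summing: 31.89 nmi east, -83.09 nmi north → (31.89, -83.09).

(31.89, -83.09)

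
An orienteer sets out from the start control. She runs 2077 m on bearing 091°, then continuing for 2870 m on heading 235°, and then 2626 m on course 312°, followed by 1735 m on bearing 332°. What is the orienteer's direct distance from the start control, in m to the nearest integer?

Leg 1 (091°, 2077 m): east 2077 sin 91° = 2076.68, north 2077 cos 91° = -36.25
Leg 2 (235°, 2870 m): east 2870 sin 235° = -2350.97, north 2870 cos 235° = -1646.16
Leg 3 (312°, 2626 m): east 2626 sin 312° = -1951.50, north 2626 cos 312° = 1757.14
Leg 4 (332°, 1735 m): east 1735 sin 332° = -814.53, north 1735 cos 332° = 1531.91
Net: -3040.31 east, 1606.64 north. Distance = √((-3040.31)² + (1606.64)²) = 3438.720 m.

3439 m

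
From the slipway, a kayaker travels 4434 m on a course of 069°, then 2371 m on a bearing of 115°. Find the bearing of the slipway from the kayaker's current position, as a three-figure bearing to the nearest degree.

Leg 1 (069°, 4434 m): east 4434 sin 69° = 4139.50, north 4434 cos 69° = 1589.00
Leg 2 (115°, 2371 m): east 2371 sin 115° = 2148.86, north 2371 cos 115° = -1002.03
Net displacement: 6288.35 east, 586.98 north. Direction back to start is (-6288.35, -586.98): bearing = atan2(-6288.35, -586.98) mod 360° = 264.67° ≈ 265°.

265°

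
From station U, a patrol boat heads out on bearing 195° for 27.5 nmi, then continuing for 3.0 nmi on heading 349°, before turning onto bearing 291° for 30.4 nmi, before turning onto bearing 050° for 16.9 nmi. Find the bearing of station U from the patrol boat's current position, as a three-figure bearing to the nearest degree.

085°

Leg 1 (195°, 27.5 nmi): east 27.5 sin 195° = -7.12, north 27.5 cos 195° = -26.56
Leg 2 (349°, 3.0 nmi): east 3.0 sin 349° = -0.57, north 3.0 cos 349° = 2.94
Leg 3 (291°, 30.4 nmi): east 30.4 sin 291° = -28.38, north 30.4 cos 291° = 10.89
Leg 4 (050°, 16.9 nmi): east 16.9 sin 50° = 12.95, north 16.9 cos 50° = 10.86
Net displacement: -23.12 east, -1.86 north. Direction back to start is (23.12, 1.86): bearing = atan2(23.12, 1.86) mod 360° = 85.40° ≈ 085°.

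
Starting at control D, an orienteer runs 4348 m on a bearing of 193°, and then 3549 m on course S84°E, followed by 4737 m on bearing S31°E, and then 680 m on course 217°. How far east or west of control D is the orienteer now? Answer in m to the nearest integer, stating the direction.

Leg 1 (193°, 4348 m): east 4348 sin 193° = -978.09, north 4348 cos 193° = -4236.56
Leg 2 (S84°E, 3549 m): east 3549 sin 96° = 3529.56, north 3549 cos 96° = -370.97
Leg 3 (S31°E, 4737 m): east 4737 sin 149° = 2439.74, north 4737 cos 149° = -4060.40
Leg 4 (217°, 680 m): east 680 sin 217° = -409.23, north 680 cos 217° = -543.07
Net east component: 4581.97 m.

4582 m east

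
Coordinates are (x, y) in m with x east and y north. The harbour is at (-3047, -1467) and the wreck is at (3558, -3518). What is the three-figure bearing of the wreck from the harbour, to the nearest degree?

107°

Δeast = 3558 − -3047 = 6605.00; Δnorth = -3518 − -1467 = -2051.00.
Bearing = atan2(Δeast, Δnorth) mod 360° = 107.25° ≈ 107°.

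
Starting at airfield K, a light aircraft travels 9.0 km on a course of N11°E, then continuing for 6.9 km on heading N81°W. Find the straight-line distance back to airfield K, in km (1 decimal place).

Leg 1 (N11°E, 9.0 km): east 9.0 sin 11° = 1.72, north 9.0 cos 11° = 8.83
Leg 2 (N81°W, 6.9 km): east 6.9 sin 279° = -6.82, north 6.9 cos 279° = 1.08
Net: -5.10 east, 9.91 north. Distance = √((-5.10)² + (9.91)²) = 11.148 km.

11.1 km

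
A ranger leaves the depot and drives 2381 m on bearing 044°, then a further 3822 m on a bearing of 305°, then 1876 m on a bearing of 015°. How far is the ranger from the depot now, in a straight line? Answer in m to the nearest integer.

Leg 1 (044°, 2381 m): east 2381 sin 44° = 1653.98, north 2381 cos 44° = 1712.75
Leg 2 (305°, 3822 m): east 3822 sin 305° = -3130.80, north 3822 cos 305° = 2192.21
Leg 3 (015°, 1876 m): east 1876 sin 15° = 485.54, north 1876 cos 15° = 1812.08
Net: -991.27 east, 5717.03 north. Distance = √((-991.27)² + (5717.03)²) = 5802.336 m.

5802 m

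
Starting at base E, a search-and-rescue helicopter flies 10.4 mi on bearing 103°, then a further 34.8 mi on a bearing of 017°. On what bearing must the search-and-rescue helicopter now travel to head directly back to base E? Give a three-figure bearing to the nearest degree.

Leg 1 (103°, 10.4 mi): east 10.4 sin 103° = 10.13, north 10.4 cos 103° = -2.34
Leg 2 (017°, 34.8 mi): east 34.8 sin 17° = 10.17, north 34.8 cos 17° = 33.28
Net displacement: 20.31 east, 30.94 north. Direction back to start is (-20.31, -30.94): bearing = atan2(-20.31, -30.94) mod 360° = 213.28° ≈ 213°.

213°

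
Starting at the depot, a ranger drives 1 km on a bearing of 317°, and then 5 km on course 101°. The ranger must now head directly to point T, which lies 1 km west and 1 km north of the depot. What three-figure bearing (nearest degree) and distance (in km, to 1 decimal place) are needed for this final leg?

283°, 5.4 km

Leg 1 (317°, 1 km): east 1 sin 317° = -0.68, north 1 cos 317° = 0.73
Leg 2 (101°, 5 km): east 5 sin 101° = 4.91, north 5 cos 101° = -0.95
Current position: (4.23, -0.22). Target: (-1, 1). Remaining: Δeast = -5.23, Δnorth = 1.22.
Bearing = atan2(-5.23, 1.22) mod 360° = 283.17°; distance = √((-5.23)² + (1.22)²) = 5.367 km.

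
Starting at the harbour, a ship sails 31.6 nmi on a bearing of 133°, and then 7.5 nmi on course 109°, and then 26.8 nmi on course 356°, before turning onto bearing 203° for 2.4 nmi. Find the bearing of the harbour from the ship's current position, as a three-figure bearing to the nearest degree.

269°

Leg 1 (133°, 31.6 nmi): east 31.6 sin 133° = 23.11, north 31.6 cos 133° = -21.55
Leg 2 (109°, 7.5 nmi): east 7.5 sin 109° = 7.09, north 7.5 cos 109° = -2.44
Leg 3 (356°, 26.8 nmi): east 26.8 sin 356° = -1.87, north 26.8 cos 356° = 26.73
Leg 4 (203°, 2.4 nmi): east 2.4 sin 203° = -0.94, north 2.4 cos 203° = -2.21
Net displacement: 27.39 east, 0.53 north. Direction back to start is (-27.39, -0.53): bearing = atan2(-27.39, -0.53) mod 360° = 268.89° ≈ 269°.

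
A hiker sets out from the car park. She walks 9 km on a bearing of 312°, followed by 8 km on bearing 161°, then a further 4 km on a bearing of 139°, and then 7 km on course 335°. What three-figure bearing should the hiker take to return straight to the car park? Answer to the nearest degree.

Leg 1 (312°, 9 km): east 9 sin 312° = -6.69, north 9 cos 312° = 6.02
Leg 2 (161°, 8 km): east 8 sin 161° = 2.60, north 8 cos 161° = -7.56
Leg 3 (139°, 4 km): east 4 sin 139° = 2.62, north 4 cos 139° = -3.02
Leg 4 (335°, 7 km): east 7 sin 335° = -2.96, north 7 cos 335° = 6.34
Net displacement: -4.42 east, 1.78 north. Direction back to start is (4.42, -1.78): bearing = atan2(4.42, -1.78) mod 360° = 111.98° ≈ 112°.

112°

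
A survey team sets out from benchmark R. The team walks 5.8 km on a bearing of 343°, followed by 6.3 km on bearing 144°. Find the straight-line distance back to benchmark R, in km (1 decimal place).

2.1 km

Leg 1 (343°, 5.8 km): east 5.8 sin 343° = -1.70, north 5.8 cos 343° = 5.55
Leg 2 (144°, 6.3 km): east 6.3 sin 144° = 3.70, north 6.3 cos 144° = -5.10
Net: 2.01 east, 0.45 north. Distance = √((2.01)² + (0.45)²) = 2.057 km.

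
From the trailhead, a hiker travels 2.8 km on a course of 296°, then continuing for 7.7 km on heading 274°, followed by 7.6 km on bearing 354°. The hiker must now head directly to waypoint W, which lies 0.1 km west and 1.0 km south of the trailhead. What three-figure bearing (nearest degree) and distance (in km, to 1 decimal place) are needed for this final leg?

Leg 1 (296°, 2.8 km): east 2.8 sin 296° = -2.52, north 2.8 cos 296° = 1.23
Leg 2 (274°, 7.7 km): east 7.7 sin 274° = -7.68, north 7.7 cos 274° = 0.54
Leg 3 (354°, 7.6 km): east 7.6 sin 354° = -0.79, north 7.6 cos 354° = 7.56
Current position: (-10.99, 9.32). Target: (-0.1, -1.0). Remaining: Δeast = 10.89, Δnorth = -10.32.
Bearing = atan2(10.89, -10.32) mod 360° = 133.46°; distance = √((10.89)² + (-10.32)²) = 15.007 km.

133°, 15.0 km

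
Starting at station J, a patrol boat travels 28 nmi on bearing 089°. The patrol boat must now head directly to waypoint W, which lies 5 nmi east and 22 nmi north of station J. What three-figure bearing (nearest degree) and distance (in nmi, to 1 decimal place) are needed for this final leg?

Leg 1 (089°, 28 nmi): east 28 sin 89° = 28.00, north 28 cos 89° = 0.49
Current position: (28.00, 0.49). Target: (5, 22). Remaining: Δeast = -23.00, Δnorth = 21.51.
Bearing = atan2(-23.00, 21.51) mod 360° = 313.09°; distance = √((-23.00)² + (21.51)²) = 31.489 nmi.

313°, 31.5 nmi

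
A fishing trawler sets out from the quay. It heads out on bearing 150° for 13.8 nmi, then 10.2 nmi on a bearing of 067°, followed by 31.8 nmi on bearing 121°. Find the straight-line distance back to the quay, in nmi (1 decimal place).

49.9 nmi

Leg 1 (150°, 13.8 nmi): east 13.8 sin 150° = 6.90, north 13.8 cos 150° = -11.95
Leg 2 (067°, 10.2 nmi): east 10.2 sin 67° = 9.39, north 10.2 cos 67° = 3.99
Leg 3 (121°, 31.8 nmi): east 31.8 sin 121° = 27.26, north 31.8 cos 121° = -16.38
Net: 43.55 east, -24.34 north. Distance = √((43.55)² + (-24.34)²) = 49.890 nmi.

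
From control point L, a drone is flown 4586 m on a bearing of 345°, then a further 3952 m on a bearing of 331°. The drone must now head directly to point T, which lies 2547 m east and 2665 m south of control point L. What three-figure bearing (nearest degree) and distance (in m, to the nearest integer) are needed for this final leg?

152°, 11969 m

Leg 1 (345°, 4586 m): east 4586 sin 345° = -1186.94, north 4586 cos 345° = 4429.74
Leg 2 (331°, 3952 m): east 3952 sin 331° = -1915.97, north 3952 cos 331° = 3456.50
Current position: (-3102.91, 7886.23). Target: (2547, -2665). Remaining: Δeast = 5649.91, Δnorth = -10551.23.
Bearing = atan2(5649.91, -10551.23) mod 360° = 151.83°; distance = √((5649.91)² + (-10551.23)²) = 11968.710 m.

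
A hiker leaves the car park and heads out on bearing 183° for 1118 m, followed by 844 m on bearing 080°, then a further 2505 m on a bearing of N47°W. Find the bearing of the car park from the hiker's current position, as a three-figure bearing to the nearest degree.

Leg 1 (183°, 1118 m): east 1118 sin 183° = -58.51, north 1118 cos 183° = -1116.47
Leg 2 (080°, 844 m): east 844 sin 80° = 831.18, north 844 cos 80° = 146.56
Leg 3 (N47°W, 2505 m): east 2505 sin 313° = -1832.04, north 2505 cos 313° = 1708.41
Net displacement: -1059.37 east, 738.50 north. Direction back to start is (1059.37, -738.50): bearing = atan2(1059.37, -738.50) mod 360° = 124.88° ≈ 125°.

125°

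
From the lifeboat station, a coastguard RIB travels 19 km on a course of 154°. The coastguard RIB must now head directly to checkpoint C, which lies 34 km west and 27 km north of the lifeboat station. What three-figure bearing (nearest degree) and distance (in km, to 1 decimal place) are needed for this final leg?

316°, 61.1 km

Leg 1 (154°, 19 km): east 19 sin 154° = 8.33, north 19 cos 154° = -17.08
Current position: (8.33, -17.08). Target: (-34, 27). Remaining: Δeast = -42.33, Δnorth = 44.08.
Bearing = atan2(-42.33, 44.08) mod 360° = 316.16°; distance = √((-42.33)² + (44.08)²) = 61.111 km.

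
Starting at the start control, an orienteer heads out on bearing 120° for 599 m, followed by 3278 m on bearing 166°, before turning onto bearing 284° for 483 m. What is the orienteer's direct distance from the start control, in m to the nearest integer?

3467 m

Leg 1 (120°, 599 m): east 599 sin 120° = 518.75, north 599 cos 120° = -299.50
Leg 2 (166°, 3278 m): east 3278 sin 166° = 793.02, north 3278 cos 166° = -3180.63
Leg 3 (284°, 483 m): east 483 sin 284° = -468.65, north 483 cos 284° = 116.85
Net: 843.12 east, -3363.28 north. Distance = √((843.12)² + (-3363.28)²) = 3467.348 m.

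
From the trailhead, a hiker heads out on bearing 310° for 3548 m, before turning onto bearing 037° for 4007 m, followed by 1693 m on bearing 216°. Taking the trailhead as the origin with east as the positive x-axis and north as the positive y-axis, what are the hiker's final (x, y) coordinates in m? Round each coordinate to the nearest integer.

(-1302, 4111)

Leg 1 (310°, 3548 m): east 3548 sin 310° = -2717.93, north 3548 cos 310° = 2280.61
Leg 2 (037°, 4007 m): east 4007 sin 37° = 2411.47, north 4007 cos 37° = 3200.13
Leg 3 (216°, 1693 m): east 1693 sin 216° = -995.12, north 1693 cos 216° = -1369.67
Summing: -1301.57 m east, 4111.08 m north → (-1302, 4111).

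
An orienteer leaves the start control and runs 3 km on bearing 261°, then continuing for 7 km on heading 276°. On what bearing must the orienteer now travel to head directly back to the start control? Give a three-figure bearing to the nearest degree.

Leg 1 (261°, 3 km): east 3 sin 261° = -2.96, north 3 cos 261° = -0.47
Leg 2 (276°, 7 km): east 7 sin 276° = -6.96, north 7 cos 276° = 0.73
Net displacement: -9.92 east, 0.26 north. Direction back to start is (9.92, -0.26): bearing = atan2(9.92, -0.26) mod 360° = 91.51° ≈ 092°.

092°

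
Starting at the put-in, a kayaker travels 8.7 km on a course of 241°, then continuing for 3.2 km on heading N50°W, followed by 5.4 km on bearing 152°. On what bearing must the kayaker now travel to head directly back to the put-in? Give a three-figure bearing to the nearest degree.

047°

Leg 1 (241°, 8.7 km): east 8.7 sin 241° = -7.61, north 8.7 cos 241° = -4.22
Leg 2 (N50°W, 3.2 km): east 3.2 sin 310° = -2.45, north 3.2 cos 310° = 2.06
Leg 3 (152°, 5.4 km): east 5.4 sin 152° = 2.54, north 5.4 cos 152° = -4.77
Net displacement: -7.53 east, -6.93 north. Direction back to start is (7.53, 6.93): bearing = atan2(7.53, 6.93) mod 360° = 47.36° ≈ 047°.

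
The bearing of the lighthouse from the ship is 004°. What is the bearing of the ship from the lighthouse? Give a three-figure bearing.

184°

Back-bearing = 004° + 180° = 184°.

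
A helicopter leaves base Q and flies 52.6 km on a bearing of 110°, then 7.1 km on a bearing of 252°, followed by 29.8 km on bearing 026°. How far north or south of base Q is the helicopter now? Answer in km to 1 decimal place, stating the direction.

Leg 1 (110°, 52.6 km): east 52.6 sin 110° = 49.43, north 52.6 cos 110° = -17.99
Leg 2 (252°, 7.1 km): east 7.1 sin 252° = -6.75, north 7.1 cos 252° = -2.19
Leg 3 (026°, 29.8 km): east 29.8 sin 26° = 13.06, north 29.8 cos 26° = 26.78
Net north component: 6.60 km.

6.6 km north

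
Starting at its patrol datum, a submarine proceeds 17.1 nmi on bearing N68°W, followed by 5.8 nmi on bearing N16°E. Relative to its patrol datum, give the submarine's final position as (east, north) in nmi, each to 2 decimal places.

Leg 1 (N68°W, 17.1 nmi): east 17.1 sin 292° = -15.85, north 17.1 cos 292° = 6.41
Leg 2 (N16°E, 5.8 nmi): east 5.8 sin 16° = 1.60, north 5.8 cos 16° = 5.58
Summing: -14.26 nmi east, 11.98 nmi north → (-14.26, 11.98).

(-14.26, 11.98)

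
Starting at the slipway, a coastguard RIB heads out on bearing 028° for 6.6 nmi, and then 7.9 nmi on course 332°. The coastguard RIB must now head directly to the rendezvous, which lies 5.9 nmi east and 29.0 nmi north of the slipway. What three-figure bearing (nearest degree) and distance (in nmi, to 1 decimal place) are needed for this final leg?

Leg 1 (028°, 6.6 nmi): east 6.6 sin 28° = 3.10, north 6.6 cos 28° = 5.83
Leg 2 (332°, 7.9 nmi): east 7.9 sin 332° = -3.71, north 7.9 cos 332° = 6.98
Current position: (-0.61, 12.80). Target: (5.9, 29.0). Remaining: Δeast = 6.51, Δnorth = 16.20.
Bearing = atan2(6.51, 16.20) mod 360° = 21.90°; distance = √((6.51)² + (16.20)²) = 17.457 nmi.

022°, 17.5 nmi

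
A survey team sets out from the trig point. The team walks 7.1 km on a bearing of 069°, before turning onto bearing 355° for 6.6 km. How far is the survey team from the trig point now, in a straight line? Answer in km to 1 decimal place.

10.9 km

Leg 1 (069°, 7.1 km): east 7.1 sin 69° = 6.63, north 7.1 cos 69° = 2.54
Leg 2 (355°, 6.6 km): east 6.6 sin 355° = -0.58, north 6.6 cos 355° = 6.57
Net: 6.05 east, 9.12 north. Distance = √((6.05)² + (9.12)²) = 10.945 km.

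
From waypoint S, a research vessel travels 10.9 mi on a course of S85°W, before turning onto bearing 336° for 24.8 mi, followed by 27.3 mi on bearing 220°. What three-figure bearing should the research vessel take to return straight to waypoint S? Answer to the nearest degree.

Leg 1 (S85°W, 10.9 mi): east 10.9 sin 265° = -10.86, north 10.9 cos 265° = -0.95
Leg 2 (336°, 24.8 mi): east 24.8 sin 336° = -10.09, north 24.8 cos 336° = 22.66
Leg 3 (220°, 27.3 mi): east 27.3 sin 220° = -17.55, north 27.3 cos 220° = -20.91
Net displacement: -38.49 east, 0.79 north. Direction back to start is (38.49, -0.79): bearing = atan2(38.49, -0.79) mod 360° = 91.18° ≈ 091°.

091°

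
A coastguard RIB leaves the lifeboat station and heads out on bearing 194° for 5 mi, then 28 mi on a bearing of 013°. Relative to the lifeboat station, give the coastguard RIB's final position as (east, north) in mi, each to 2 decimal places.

(5.09, 22.43)

Leg 1 (194°, 5 mi): east 5 sin 194° = -1.21, north 5 cos 194° = -4.85
Leg 2 (013°, 28 mi): east 28 sin 13° = 6.30, north 28 cos 13° = 27.28
Summing: 5.09 mi east, 22.43 mi north → (5.09, 22.43).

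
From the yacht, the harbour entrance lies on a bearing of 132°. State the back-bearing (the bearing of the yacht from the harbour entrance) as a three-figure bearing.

Back-bearing = 132° + 180° = 312°.

312°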